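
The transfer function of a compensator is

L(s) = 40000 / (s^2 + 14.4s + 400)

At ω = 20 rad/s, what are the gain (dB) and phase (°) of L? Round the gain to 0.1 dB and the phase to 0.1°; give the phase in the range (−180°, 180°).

At s = jω = j20:
quadratic: (j20)² + 14.4·j20 + 400 = 0 + j288 → |·| ≈ 288, ∠ ≈ 90.00°
|L| = 40000 / 288 ≈ 138.89
Gain = 20 log₁₀(138.89) ≈ 42.85 dB
∠L = 0.00° − 90.00° = -90.00°

42.9 dB, -90.0°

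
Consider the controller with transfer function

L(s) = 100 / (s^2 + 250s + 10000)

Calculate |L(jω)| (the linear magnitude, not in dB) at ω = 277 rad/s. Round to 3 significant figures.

Substitute s = j277:
Numerator: 100 = 100 + j0
Denominator: (j277)^2 + 250(j277) + 10000 = -66729 + j69250
|N| = √(100² + 0²) ≈ 100, ∠N ≈ 0.00°
|D| = √(66729² + 69250²) ≈ 96168, ∠D ≈ 133.94°
|L| = 100 / 96168 ≈ 0.0010398

0.00104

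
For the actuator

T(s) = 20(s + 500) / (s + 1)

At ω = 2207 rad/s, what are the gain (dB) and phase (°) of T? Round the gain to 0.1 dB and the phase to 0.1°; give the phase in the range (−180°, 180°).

At s = jω = j2207:
zero (s+500): 500 + j2207 → |·| = √(500²+2207²) = √5120849 ≈ 2262.9, ∠ = arctan(2207/500) ≈ 77.24°
pole (s+1): 1 + j2207 → |·| = √(1²+2207²) = √4870850 ≈ 2207, ∠ = arctan(2207/1) ≈ 89.97°
|T| = 20 · 2262.9 / 2207 ≈ 20.507
Gain = 20 log₁₀(20.507) ≈ 26.24 dB
∠T = 77.24° − 89.97° = -12.73°

26.2 dB, -12.7°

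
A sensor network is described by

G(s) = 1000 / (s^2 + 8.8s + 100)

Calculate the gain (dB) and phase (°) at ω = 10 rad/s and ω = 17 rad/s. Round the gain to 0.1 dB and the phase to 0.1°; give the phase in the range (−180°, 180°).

At s = jω = j10:
quadratic: (j10)² + 8.8·j10 + 100 = 0 + j88 → |·| ≈ 88, ∠ ≈ 90.00°
|G| = 1000 / 88 ≈ 11.364
Gain = 20 log₁₀(11.364) ≈ 21.11 dB
∠G = 0.00° − 90.00° = -90.00°

At s = jω = j17:
quadratic: (j17)² + 8.8·j17 + 100 = -189 + j149.6 → |·| ≈ 241.04, ∠ ≈ 141.64°
|G| = 1000 / 241.04 ≈ 4.1487
Gain = 20 log₁₀(4.1487) ≈ 12.36 dB
∠G = 0.00° − 141.64° = -141.64°

ω = 10: 21.1 dB, -90.0°; ω = 17: 12.4 dB, -141.6°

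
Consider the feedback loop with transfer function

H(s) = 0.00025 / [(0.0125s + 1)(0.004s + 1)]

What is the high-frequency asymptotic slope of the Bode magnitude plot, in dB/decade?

Each pole contributes −20 dB/decade at high frequency; each zero contributes +20 dB/decade.
Net: 0 zero(s) − 2 pole(s) → -40 dB/decade.

-40 dB/decade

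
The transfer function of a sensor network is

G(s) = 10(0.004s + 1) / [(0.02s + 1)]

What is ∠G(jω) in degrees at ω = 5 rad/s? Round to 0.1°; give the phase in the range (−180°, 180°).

-4.6°

At ω = 5 rad/s:
zero (1 + j5·0.004) = 1 + j0.02 → |·| ≈ 1.0002, ∠ ≈ 1.15°
pole (1 + j5·0.02) = 1 + j0.1 → |·| ≈ 1.005, ∠ ≈ 5.71°
∠G = (1.15°) − (5.71°) = -4.56°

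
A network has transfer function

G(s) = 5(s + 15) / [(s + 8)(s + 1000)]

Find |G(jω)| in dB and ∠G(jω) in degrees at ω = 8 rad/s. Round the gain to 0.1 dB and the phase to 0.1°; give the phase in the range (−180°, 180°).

-42.5 dB, -17.4°

At s = jω = j8:
zero (s+15): 15 + j8 → |·| = √(15²+8²) = √289 ≈ 17, ∠ = arctan(8/15) ≈ 28.07°
pole (s+8): 8 + j8 → |·| = √(8²+8²) = √128 ≈ 11.314, ∠ = arctan(8/8) ≈ 45.00°
pole (s+1000): 1000 + j8 → |·| = √(1000²+8²) = √1000064 ≈ 1000, ∠ = arctan(8/1000) ≈ 0.46°
|G| = 5 · 17 / 11314 ≈ 0.0075128
Gain = 20 log₁₀(0.0075128) ≈ -42.48 dB
∠G = 28.07° − 45.46° = -17.39°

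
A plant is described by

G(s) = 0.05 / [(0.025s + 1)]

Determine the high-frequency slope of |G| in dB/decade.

Each pole contributes −20 dB/decade at high frequency; each zero contributes +20 dB/decade.
Net: 0 zero(s) − 1 pole(s) → -20 dB/decade.

-20 dB/decade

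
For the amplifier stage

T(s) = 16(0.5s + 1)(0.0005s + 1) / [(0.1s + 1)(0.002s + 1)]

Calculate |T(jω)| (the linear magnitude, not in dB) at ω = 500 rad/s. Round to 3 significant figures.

At ω = 500 rad/s:
zero (1 + j500·0.5) = 1 + j250 → |·| ≈ 250, ∠ ≈ 89.77°
zero (1 + j500·0.0005) = 1 + j0.25 → |·| ≈ 1.0308, ∠ ≈ 14.04°
pole (1 + j500·0.1) = 1 + j50 → |·| ≈ 50.01, ∠ ≈ 88.85°
pole (1 + j500·0.002) = 1 + j1 → |·| ≈ 1.4142, ∠ ≈ 45.00°
|T| = 16 · 250 · 1.0308 / (50.01 · 1.4142) ≈ 58.3

58.3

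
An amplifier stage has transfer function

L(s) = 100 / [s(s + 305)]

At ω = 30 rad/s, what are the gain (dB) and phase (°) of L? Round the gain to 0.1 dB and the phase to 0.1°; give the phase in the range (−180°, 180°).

-39.3 dB, -95.6°

At s = jω = j30:
pole (s+305): 305 + j30 → |·| = √(305²+30²) = √93925 ≈ 306.47, ∠ = arctan(30/305) ≈ 5.62°
pole at origin: |s| = 30, ∠ = 90.00° (in denominator)
|L| = 100 / 9194.1 ≈ 0.010877
Gain = 20 log₁₀(0.010877) ≈ -39.27 dB
∠L = 0.00° − 95.62° = -95.62°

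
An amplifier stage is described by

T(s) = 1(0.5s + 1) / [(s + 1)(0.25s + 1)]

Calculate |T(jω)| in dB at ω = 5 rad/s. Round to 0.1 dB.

-9.6 dB

At ω = 5 rad/s:
zero (1 + j5·0.5) = 1 + j2.5 → |·| ≈ 2.6926, ∠ ≈ 68.20°
pole (1 + j5·1) = 1 + j5 → |·| ≈ 5.099, ∠ ≈ 78.69°
pole (1 + j5·0.25) = 1 + j1.25 → |·| ≈ 1.6008, ∠ ≈ 51.34°
|T| = 1 · 2.6926 / (5.099 · 1.6008) ≈ 0.32988
Gain = 20 log₁₀(0.32988) ≈ -9.63 dB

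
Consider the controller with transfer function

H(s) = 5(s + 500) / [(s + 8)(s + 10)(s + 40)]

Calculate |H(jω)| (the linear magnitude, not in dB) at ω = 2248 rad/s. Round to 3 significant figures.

At s = jω = j2248:
zero (s+500): 500 + j2248 → |·| = √(500²+2248²) = √5303504 ≈ 2302.9, ∠ = arctan(2248/500) ≈ 77.46°
pole (s+8): 8 + j2248 → |·| = √(8²+2248²) = √5053568 ≈ 2248, ∠ = arctan(2248/8) ≈ 89.80°
pole (s+10): 10 + j2248 → |·| = √(10²+2248²) = √5053604 ≈ 2248, ∠ = arctan(2248/10) ≈ 89.75°
pole (s+40): 40 + j2248 → |·| = √(40²+2248²) = √5055104 ≈ 2248.4, ∠ = arctan(2248/40) ≈ 88.98°
|H| = 5 · 2302.9 / 1.1362e+10 ≈ 1.0134e-06

1.01e-06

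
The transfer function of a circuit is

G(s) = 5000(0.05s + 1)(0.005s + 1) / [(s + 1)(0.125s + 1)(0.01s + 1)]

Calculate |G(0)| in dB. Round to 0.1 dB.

74.0 dB

G(0) = 5000 · 1 / 1 = 5000
20 log₁₀(5000) ≈ 73.98 dB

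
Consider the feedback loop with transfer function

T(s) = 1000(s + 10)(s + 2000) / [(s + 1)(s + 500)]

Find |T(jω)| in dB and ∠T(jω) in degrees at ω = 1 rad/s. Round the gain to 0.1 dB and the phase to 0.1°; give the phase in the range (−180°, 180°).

At s = jω = j1:
zero (s+10): 10 + j1 → |·| = √(10²+1²) = √101 ≈ 10.05, ∠ = arctan(1/10) ≈ 5.71°
zero (s+2000): 2000 + j1 → |·| = √(2000²+1²) = √4000001 ≈ 2000, ∠ = arctan(1/2000) ≈ 0.03°
pole (s+1): 1 + j1 → |·| = √(1²+1²) = √2 ≈ 1.4142, ∠ = arctan(1/1) ≈ 45.00°
pole (s+500): 500 + j1 → |·| = √(500²+1²) = √250001 ≈ 500, ∠ = arctan(1/500) ≈ 0.11°
|T| = 1000 · 20100 / 707.1 ≈ 28426
Gain = 20 log₁₀(28426) ≈ 89.07 dB
∠T = 5.74° − 45.11° = -39.37°

89.1 dB, -39.4°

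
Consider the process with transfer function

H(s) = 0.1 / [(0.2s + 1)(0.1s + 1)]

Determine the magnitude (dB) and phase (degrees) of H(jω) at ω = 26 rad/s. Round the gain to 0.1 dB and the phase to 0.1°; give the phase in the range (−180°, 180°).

-43.4 dB, -148.1°

At ω = 26 rad/s:
pole (1 + j26·0.2) = 1 + j5.2 → |·| ≈ 5.2953, ∠ ≈ 79.11°
pole (1 + j26·0.1) = 1 + j2.6 → |·| ≈ 2.7857, ∠ ≈ 68.96°
|H| = 0.1 · 1 / (5.2953 · 2.7857) ≈ 0.0067791
Gain = 20 log₁₀(0.0067791) ≈ -43.38 dB
∠H = (0°) − (79.11° + 68.96°) = -148.07°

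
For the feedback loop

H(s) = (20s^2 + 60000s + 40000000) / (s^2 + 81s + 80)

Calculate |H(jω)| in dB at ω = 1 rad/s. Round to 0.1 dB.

111.0 dB

Substitute s = j1:
Numerator: 20(j1)^2 + 60000(j1) + 40000000 = 39999980 + j60000
Denominator: (j1)^2 + 81(j1) + 80 = 79 + j81
|N| = √(39999980² + 60000²) ≈ 4e+07, ∠N ≈ 0.09°
|D| = √(79² + 81²) ≈ 113.15, ∠D ≈ 45.72°
|H| = 4e+07 / 113.15 ≈ 3.5351e+05
Gain = 20 log₁₀(3.5351e+05) ≈ 110.97 dB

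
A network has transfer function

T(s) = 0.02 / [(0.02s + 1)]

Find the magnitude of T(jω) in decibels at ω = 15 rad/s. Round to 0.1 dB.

-34.4 dB

At ω = 15 rad/s:
pole (1 + j15·0.02) = 1 + j0.3 → |·| ≈ 1.044, ∠ ≈ 16.70°
|T| = 0.02 · 1 / (1.044) ≈ 0.019157
Gain = 20 log₁₀(0.019157) ≈ -34.35 dB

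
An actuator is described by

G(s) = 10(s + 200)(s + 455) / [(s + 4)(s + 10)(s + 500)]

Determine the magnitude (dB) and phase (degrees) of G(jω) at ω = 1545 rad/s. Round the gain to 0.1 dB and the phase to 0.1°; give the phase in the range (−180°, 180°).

-43.8 dB, -95.3°

At s = jω = j1545:
zero (s+200): 200 + j1545 → |·| = √(200²+1545²) = √2427025 ≈ 1557.9, ∠ = arctan(1545/200) ≈ 82.62°
zero (s+455): 455 + j1545 → |·| = √(455²+1545²) = √2594050 ≈ 1610.6, ∠ = arctan(1545/455) ≈ 73.59°
pole (s+4): 4 + j1545 → |·| = √(4²+1545²) = √2387041 ≈ 1545, ∠ = arctan(1545/4) ≈ 89.85°
pole (s+10): 10 + j1545 → |·| = √(10²+1545²) = √2387125 ≈ 1545, ∠ = arctan(1545/10) ≈ 89.63°
pole (s+500): 500 + j1545 → |·| = √(500²+1545²) = √2637025 ≈ 1623.9, ∠ = arctan(1545/500) ≈ 72.07°
|G| = 10 · 2.5092e+06 / 3.8763e+09 ≈ 0.0064732
Gain = 20 log₁₀(0.0064732) ≈ -43.78 dB
∠G = 156.21° − 251.55° = -95.34°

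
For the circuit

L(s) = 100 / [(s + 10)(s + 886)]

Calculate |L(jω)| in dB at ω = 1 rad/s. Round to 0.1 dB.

-39.0 dB

At s = jω = j1:
pole (s+10): 10 + j1 → |·| = √(10²+1²) = √101 ≈ 10.05, ∠ = arctan(1/10) ≈ 5.71°
pole (s+886): 886 + j1 → |·| = √(886²+1²) = √784997 ≈ 886, ∠ = arctan(1/886) ≈ 0.06°
|L| = 100 / 8904.3 ≈ 0.011231
Gain = 20 log₁₀(0.011231) ≈ -38.99 dB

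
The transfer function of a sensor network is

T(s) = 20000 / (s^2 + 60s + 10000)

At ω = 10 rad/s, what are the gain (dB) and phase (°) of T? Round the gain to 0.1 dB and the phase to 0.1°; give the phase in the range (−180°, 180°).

At s = jω = j10:
quadratic: (j10)² + 60·j10 + 10000 = 9900 + j600 → |·| ≈ 9918.2, ∠ ≈ 3.47°
|T| = 20000 / 9918.2 ≈ 2.0165
Gain = 20 log₁₀(2.0165) ≈ 6.09 dB
∠T = 0.00° − 3.47° = -3.47°

6.1 dB, -3.5°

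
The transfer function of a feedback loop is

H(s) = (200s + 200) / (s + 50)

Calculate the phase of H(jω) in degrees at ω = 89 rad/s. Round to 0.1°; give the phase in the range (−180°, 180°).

Substitute s = j89:
Numerator: 200(j89) + 200 = 200 + j17800
Denominator: (j89) + 50 = 50 + j89
|N| = √(200² + 17800²) ≈ 17801, ∠N ≈ 89.36°
|D| = √(50² + 89²) ≈ 102.08, ∠D ≈ 60.67°
∠H = 89.36° − 60.67° = 28.69°

28.7°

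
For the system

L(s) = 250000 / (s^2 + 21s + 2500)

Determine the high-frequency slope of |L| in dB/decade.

Each pole contributes −20 dB/decade at high frequency; each zero contributes +20 dB/decade.
Net: 0 zero(s) − 2 pole(s) → -40 dB/decade.

-40 dB/decade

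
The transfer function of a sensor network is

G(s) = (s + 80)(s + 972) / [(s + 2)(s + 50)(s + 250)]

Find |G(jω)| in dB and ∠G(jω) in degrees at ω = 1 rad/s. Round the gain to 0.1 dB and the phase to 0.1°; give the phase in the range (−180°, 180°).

At s = jω = j1:
zero (s+80): 80 + j1 → |·| = √(80²+1²) = √6401 ≈ 80.006, ∠ = arctan(1/80) ≈ 0.72°
zero (s+972): 972 + j1 → |·| = √(972²+1²) = √944785 ≈ 972, ∠ = arctan(1/972) ≈ 0.06°
pole (s+2): 2 + j1 → |·| = √(2²+1²) = √5 ≈ 2.2361, ∠ = arctan(1/2) ≈ 26.57°
pole (s+50): 50 + j1 → |·| = √(50²+1²) = √2501 ≈ 50.01, ∠ = arctan(1/50) ≈ 1.15°
pole (s+250): 250 + j1 → |·| = √(250²+1²) = √62501 ≈ 250, ∠ = arctan(1/250) ≈ 0.23°
|G| = 1 · 77766 / 27957 ≈ 2.7816
Gain = 20 log₁₀(2.7816) ≈ 8.89 dB
∠G = 0.78° − 27.95° = -27.17°

8.9 dB, -27.2°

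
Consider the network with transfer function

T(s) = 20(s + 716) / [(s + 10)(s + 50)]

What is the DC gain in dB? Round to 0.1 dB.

29.1 dB

T(0) = 20·716 / (10·50) = 28.64
20 log₁₀(28.64) ≈ 29.14 dB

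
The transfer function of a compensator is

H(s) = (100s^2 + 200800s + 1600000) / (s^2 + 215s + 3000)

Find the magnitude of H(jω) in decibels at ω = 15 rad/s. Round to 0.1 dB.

Substitute s = j15:
Numerator: 100(j15)^2 + 200800(j15) + 1600000 = 1577500 + j3012000
Denominator: (j15)^2 + 215(j15) + 3000 = 2775 + j3225
|N| = √(1577500² + 3012000²) ≈ 3.4001e+06, ∠N ≈ 62.36°
|D| = √(2775² + 3225²) ≈ 4254.6, ∠D ≈ 49.29°
|H| = 3.4001e+06 / 4254.6 ≈ 799.16
Gain = 20 log₁₀(799.16) ≈ 58.05 dB

58.1 dB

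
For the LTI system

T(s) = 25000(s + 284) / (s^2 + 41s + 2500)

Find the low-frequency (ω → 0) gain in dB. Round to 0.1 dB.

T(0) = 25000·284 / 2500 = 2840
20 log₁₀(2840) ≈ 69.07 dB

69.1 dB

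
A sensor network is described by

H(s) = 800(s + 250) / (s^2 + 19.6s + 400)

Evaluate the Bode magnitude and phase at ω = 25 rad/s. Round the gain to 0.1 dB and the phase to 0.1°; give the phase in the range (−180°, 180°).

At s = jω = j25:
zero (s+250): 250 + j25 → |·| = √(250²+25²) = √63125 ≈ 251.25, ∠ = arctan(25/250) ≈ 5.71°
quadratic: (j25)² + 19.6·j25 + 400 = -225 + j490 → |·| ≈ 539.19, ∠ ≈ 114.66°
|H| = 800 · 251.25 / 539.19 ≈ 372.78
Gain = 20 log₁₀(372.78) ≈ 51.43 dB
∠H = 5.71° − 114.66° = -108.95°

51.4 dB, -109.0°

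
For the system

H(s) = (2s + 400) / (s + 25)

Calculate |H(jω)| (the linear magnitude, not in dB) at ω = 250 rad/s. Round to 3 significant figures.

2.55

Substitute s = j250:
Numerator: 2(j250) + 400 = 400 + j500
Denominator: (j250) + 25 = 25 + j250
|N| = √(400² + 500²) ≈ 640.31, ∠N ≈ 51.34°
|D| = √(25² + 250²) ≈ 251.25, ∠D ≈ 84.29°
|H| = 640.31 / 251.25 ≈ 2.5485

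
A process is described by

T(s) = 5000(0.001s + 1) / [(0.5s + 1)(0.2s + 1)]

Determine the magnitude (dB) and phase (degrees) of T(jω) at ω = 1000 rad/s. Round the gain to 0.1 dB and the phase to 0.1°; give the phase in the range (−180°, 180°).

At ω = 1000 rad/s:
zero (1 + j1000·0.001) = 1 + j1 → |·| ≈ 1.4142, ∠ ≈ 45.00°
pole (1 + j1000·0.5) = 1 + j500 → |·| ≈ 500, ∠ ≈ 89.89°
pole (1 + j1000·0.2) = 1 + j200 → |·| ≈ 200, ∠ ≈ 89.71°
|T| = 5000 · 1.4142 / (500 · 200) ≈ 0.07071
Gain = 20 log₁₀(0.07071) ≈ -23.01 dB
∠T = (45.00°) − (89.89° + 89.71°) = -134.60°

-23.0 dB, -134.6°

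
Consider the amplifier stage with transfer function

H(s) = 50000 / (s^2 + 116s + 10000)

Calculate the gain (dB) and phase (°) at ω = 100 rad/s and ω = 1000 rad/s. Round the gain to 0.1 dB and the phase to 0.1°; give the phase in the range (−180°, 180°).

At s = jω = j100:
quadratic: (j100)² + 116·j100 + 10000 = 0 + j11600 → |·| ≈ 11600, ∠ ≈ 90.00°
|H| = 50000 / 11600 ≈ 4.3103
Gain = 20 log₁₀(4.3103) ≈ 12.69 dB
∠H = 0.00° − 90.00° = -90.00°

At s = jω = j1000:
quadratic: (j1000)² + 116·j1000 + 10000 = -990000 + j116000 → |·| ≈ 9.9677e+05, ∠ ≈ 173.32°
|H| = 50000 / 9.9677e+05 ≈ 0.050162
Gain = 20 log₁₀(0.050162) ≈ -25.99 dB
∠H = 0.00° − 173.32° = -173.32°

ω = 100: 12.7 dB, -90.0°; ω = 1000: -26.0 dB, -173.3°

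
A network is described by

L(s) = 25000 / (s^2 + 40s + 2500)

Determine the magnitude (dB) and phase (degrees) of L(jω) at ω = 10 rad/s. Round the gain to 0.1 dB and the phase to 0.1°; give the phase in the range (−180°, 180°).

At s = jω = j10:
quadratic: (j10)² + 40·j10 + 2500 = 2400 + j400 → |·| ≈ 2433.1, ∠ ≈ 9.46°
|L| = 25000 / 2433.1 ≈ 10.275
Gain = 20 log₁₀(10.275) ≈ 20.24 dB
∠L = 0.00° − 9.46° = -9.46°

20.2 dB, -9.5°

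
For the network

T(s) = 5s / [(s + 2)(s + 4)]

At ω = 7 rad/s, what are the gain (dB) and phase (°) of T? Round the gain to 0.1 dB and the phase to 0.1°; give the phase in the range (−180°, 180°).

-4.5 dB, -44.3°

At s = jω = j7:
zero at origin: s = j7 → |·| = 7, ∠ = 90.00°
pole (s+2): 2 + j7 → |·| = √(2²+7²) = √53 ≈ 7.2801, ∠ = arctan(7/2) ≈ 74.05°
pole (s+4): 4 + j7 → |·| = √(4²+7²) = √65 ≈ 8.0623, ∠ = arctan(7/4) ≈ 60.26°
|T| = 5 · 7 / 58.694 ≈ 0.59631
Gain = 20 log₁₀(0.59631) ≈ -4.49 dB
∠T = 90.00° − 134.31° = -44.31°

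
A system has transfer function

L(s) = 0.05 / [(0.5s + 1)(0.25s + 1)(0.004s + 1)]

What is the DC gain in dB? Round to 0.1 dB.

-26.0 dB

L(0) = 0.05 · 1 / 1 = 0.05
20 log₁₀(0.05) ≈ -26.02 dB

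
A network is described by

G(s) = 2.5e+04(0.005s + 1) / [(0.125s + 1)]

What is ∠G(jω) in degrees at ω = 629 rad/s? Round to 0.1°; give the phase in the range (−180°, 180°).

At ω = 629 rad/s:
zero (1 + j629·0.005) = 1 + j3.145 → |·| ≈ 3.3002, ∠ ≈ 72.36°
pole (1 + j629·0.125) = 1 + j78.625 → |·| ≈ 78.631, ∠ ≈ 89.27°
∠G = (72.36°) − (89.27°) = -16.91°

-16.9°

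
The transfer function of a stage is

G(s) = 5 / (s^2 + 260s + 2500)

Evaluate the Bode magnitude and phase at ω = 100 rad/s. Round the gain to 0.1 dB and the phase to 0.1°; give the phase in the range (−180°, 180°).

-74.7 dB, -106.1°

Substitute s = j100:
Numerator: 5 = 5 + j0
Denominator: (j100)^2 + 260(j100) + 2500 = -7500 + j26000
|N| = √(5² + 0²) ≈ 5, ∠N ≈ 0.00°
|D| = √(7500² + 26000²) ≈ 27060, ∠D ≈ 106.09°
|G| = 5 / 27060 ≈ 0.00018477
Gain = 20 log₁₀(0.00018477) ≈ -74.67 dB
∠G = 0.00° − 106.09° = -106.09°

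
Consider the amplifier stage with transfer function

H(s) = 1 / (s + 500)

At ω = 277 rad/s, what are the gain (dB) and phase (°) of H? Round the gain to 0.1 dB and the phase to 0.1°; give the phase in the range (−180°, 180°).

-55.1 dB, -29.0°

At s = jω = j277:
pole (s+500): 500 + j277 → |·| = √(500²+277²) = √326729 ≈ 571.6, ∠ = arctan(277/500) ≈ 28.99°
|H| = 1 / 571.6 ≈ 0.0017495
Gain = 20 log₁₀(0.0017495) ≈ -55.14 dB
∠H = 0.00° − 28.99° = -28.99°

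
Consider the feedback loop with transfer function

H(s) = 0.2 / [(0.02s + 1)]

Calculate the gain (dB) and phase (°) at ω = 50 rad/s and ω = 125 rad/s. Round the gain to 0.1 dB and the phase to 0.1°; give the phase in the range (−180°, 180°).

ω = 50: -17.0 dB, -45.0°; ω = 125: -22.6 dB, -68.2°

At ω = 50 rad/s:
pole (1 + j50·0.02) = 1 + j1 → |·| ≈ 1.4142, ∠ ≈ 45.00°
|H| = 0.2 · 1 / (1.4142) ≈ 0.14142
Gain = 20 log₁₀(0.14142) ≈ -16.99 dB
∠H = (0°) − (45.00°) = -45.00°

At ω = 125 rad/s:
pole (1 + j125·0.02) = 1 + j2.5 → |·| ≈ 2.6926, ∠ ≈ 68.20°
|H| = 0.2 · 1 / (2.6926) ≈ 0.074278
Gain = 20 log₁₀(0.074278) ≈ -22.58 dB
∠H = (0°) − (68.20°) = -68.20°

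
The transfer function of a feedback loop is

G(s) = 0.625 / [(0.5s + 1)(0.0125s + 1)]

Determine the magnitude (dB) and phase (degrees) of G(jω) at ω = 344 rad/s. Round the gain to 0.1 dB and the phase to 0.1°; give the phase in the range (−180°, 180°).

-61.7 dB, -166.6°

At ω = 344 rad/s:
pole (1 + j344·0.5) = 1 + j172 → |·| ≈ 172, ∠ ≈ 89.67°
pole (1 + j344·0.0125) = 1 + j4.3 → |·| ≈ 4.4147, ∠ ≈ 76.91°
|G| = 0.625 · 1 / (172 · 4.4147) ≈ 0.0008231
Gain = 20 log₁₀(0.0008231) ≈ -61.69 dB
∠G = (0°) − (89.67° + 76.91°) = -166.58°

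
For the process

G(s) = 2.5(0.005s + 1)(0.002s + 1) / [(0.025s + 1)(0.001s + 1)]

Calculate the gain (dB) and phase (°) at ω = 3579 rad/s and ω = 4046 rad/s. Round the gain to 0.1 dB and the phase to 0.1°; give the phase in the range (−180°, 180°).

ω = 3579: -0.2 dB, 5.1°; ω = 4046: -0.2 dB, 4.6°

At ω = 3579 rad/s:
zero (1 + j3579·0.005) = 1 + j17.895 → |·| ≈ 17.923, ∠ ≈ 86.80°
zero (1 + j3579·0.002) = 1 + j7.158 → |·| ≈ 7.2275, ∠ ≈ 82.05°
pole (1 + j3579·0.025) = 1 + j89.475 → |·| ≈ 89.481, ∠ ≈ 89.36°
pole (1 + j3579·0.001) = 1 + j3.579 → |·| ≈ 3.7161, ∠ ≈ 74.39°
|G| = 2.5 · 17.923 · 7.2275 / (89.481 · 3.7161) ≈ 0.97391
Gain = 20 log₁₀(0.97391) ≈ -0.23 dB
∠G = (86.80° + 82.05°) − (89.36° + 74.39°) = 5.10°

At ω = 4046 rad/s:
zero (1 + j4046·0.005) = 1 + j20.23 → |·| ≈ 20.255, ∠ ≈ 87.17°
zero (1 + j4046·0.002) = 1 + j8.092 → |·| ≈ 8.1536, ∠ ≈ 82.96°
pole (1 + j4046·0.025) = 1 + j101.15 → |·| ≈ 101.15, ∠ ≈ 89.43°
pole (1 + j4046·0.001) = 1 + j4.046 → |·| ≈ 4.1677, ∠ ≈ 76.12°
|G| = 2.5 · 20.255 · 8.1536 / (101.15 · 4.1677) ≈ 0.9794
Gain = 20 log₁₀(0.9794) ≈ -0.18 dB
∠G = (87.17° + 82.96°) − (89.43° + 76.12°) = 4.58°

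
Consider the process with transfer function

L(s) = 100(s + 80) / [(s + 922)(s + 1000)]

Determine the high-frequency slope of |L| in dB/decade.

-20 dB/decade

Each pole contributes −20 dB/decade at high frequency; each zero contributes +20 dB/decade.
Net: 1 zero(s) − 2 pole(s) → -20 dB/decade.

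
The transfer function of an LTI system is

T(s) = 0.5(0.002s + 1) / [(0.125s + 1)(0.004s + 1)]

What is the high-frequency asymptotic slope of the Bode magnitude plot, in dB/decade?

-20 dB/decade

Each pole contributes −20 dB/decade at high frequency; each zero contributes +20 dB/decade.
Net: 1 zero(s) − 2 pole(s) → -20 dB/decade.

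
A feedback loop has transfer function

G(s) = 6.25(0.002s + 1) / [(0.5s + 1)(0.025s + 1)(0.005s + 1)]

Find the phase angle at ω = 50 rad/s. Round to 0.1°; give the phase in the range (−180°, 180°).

-147.4°

At ω = 50 rad/s:
zero (1 + j50·0.002) = 1 + j0.1 → |·| ≈ 1.005, ∠ ≈ 5.71°
pole (1 + j50·0.5) = 1 + j25 → |·| ≈ 25.02, ∠ ≈ 87.71°
pole (1 + j50·0.025) = 1 + j1.25 → |·| ≈ 1.6008, ∠ ≈ 51.34°
pole (1 + j50·0.005) = 1 + j0.25 → |·| ≈ 1.0308, ∠ ≈ 14.04°
∠G = (5.71°) − (87.71° + 51.34° + 14.04°) = -147.38°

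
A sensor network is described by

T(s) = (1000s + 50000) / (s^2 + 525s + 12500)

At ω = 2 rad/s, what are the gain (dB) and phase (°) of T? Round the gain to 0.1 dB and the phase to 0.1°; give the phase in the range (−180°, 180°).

Substitute s = j2:
Numerator: 1000(j2) + 50000 = 50000 + j2000
Denominator: (j2)^2 + 525(j2) + 12500 = 12496 + j1050
|N| = √(50000² + 2000²) ≈ 50040, ∠N ≈ 2.29°
|D| = √(12496² + 1050²) ≈ 12540, ∠D ≈ 4.80°
|T| = 50040 / 12540 ≈ 3.9904
Gain = 20 log₁₀(3.9904) ≈ 12.02 dB
∠T = 2.29° − 4.80° = -2.51°

12.0 dB, -2.5°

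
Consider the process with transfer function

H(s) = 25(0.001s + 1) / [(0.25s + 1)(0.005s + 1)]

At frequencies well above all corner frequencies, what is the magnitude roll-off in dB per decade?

Each pole contributes −20 dB/decade at high frequency; each zero contributes +20 dB/decade.
Net: 1 zero(s) − 2 pole(s) → -20 dB/decade.

-20 dB/decade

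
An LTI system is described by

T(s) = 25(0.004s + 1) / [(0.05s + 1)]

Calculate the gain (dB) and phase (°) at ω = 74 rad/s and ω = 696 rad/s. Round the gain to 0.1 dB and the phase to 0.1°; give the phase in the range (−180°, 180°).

At ω = 74 rad/s:
zero (1 + j74·0.004) = 1 + j0.296 → |·| ≈ 1.0429, ∠ ≈ 16.49°
pole (1 + j74·0.05) = 1 + j3.7 → |·| ≈ 3.8328, ∠ ≈ 74.88°
|T| = 25 · 1.0429 / (3.8328) ≈ 6.8025
Gain = 20 log₁₀(6.8025) ≈ 16.65 dB
∠T = (16.49°) − (74.88°) = -58.39°

At ω = 696 rad/s:
zero (1 + j696·0.004) = 1 + j2.784 → |·| ≈ 2.9582, ∠ ≈ 70.24°
pole (1 + j696·0.05) = 1 + j34.8 → |·| ≈ 34.814, ∠ ≈ 88.35°
|T| = 25 · 2.9582 / (34.814) ≈ 2.1243
Gain = 20 log₁₀(2.1243) ≈ 6.54 dB
∠T = (70.24°) − (88.35°) = -18.11°

ω = 74: 16.7 dB, -58.4°; ω = 696: 6.5 dB, -18.1°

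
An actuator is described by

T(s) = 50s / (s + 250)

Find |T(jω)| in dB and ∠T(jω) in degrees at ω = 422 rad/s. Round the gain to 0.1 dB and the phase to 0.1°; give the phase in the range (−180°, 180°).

At s = jω = j422:
zero at origin: s = j422 → |·| = 422, ∠ = 90.00°
pole (s+250): 250 + j422 → |·| = √(250²+422²) = √240584 ≈ 490.49, ∠ = arctan(422/250) ≈ 59.36°
|T| = 50 · 422 / 490.49 ≈ 43.018
Gain = 20 log₁₀(43.018) ≈ 32.67 dB
∠T = 90.00° − 59.36° = 30.64°

32.7 dB, 30.6°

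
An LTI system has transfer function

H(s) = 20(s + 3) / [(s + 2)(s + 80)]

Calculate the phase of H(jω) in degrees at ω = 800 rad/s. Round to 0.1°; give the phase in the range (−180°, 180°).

At s = jω = j800:
zero (s+3): 3 + j800 → |·| = √(3²+800²) = √640009 ≈ 800.01, ∠ = arctan(800/3) ≈ 89.79°
pole (s+2): 2 + j800 → |·| = √(2²+800²) = √640004 ≈ 800, ∠ = arctan(800/2) ≈ 89.86°
pole (s+80): 80 + j800 → |·| = √(80²+800²) = √646400 ≈ 803.99, ∠ = arctan(800/80) ≈ 84.29°
∠H = 89.79° − 174.15° = -84.36°

-84.4°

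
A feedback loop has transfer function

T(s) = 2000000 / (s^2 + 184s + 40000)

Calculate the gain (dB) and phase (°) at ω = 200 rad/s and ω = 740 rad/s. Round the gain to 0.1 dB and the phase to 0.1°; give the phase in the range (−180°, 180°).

ω = 200: 34.7 dB, -90.0°; ω = 740: 11.6 dB, -165.0°

At s = jω = j200:
quadratic: (j200)² + 184·j200 + 40000 = 0 + j36800 → |·| ≈ 36800, ∠ ≈ 90.00°
|T| = 2000000 / 36800 ≈ 54.348
Gain = 20 log₁₀(54.348) ≈ 34.70 dB
∠T = 0.00° − 90.00° = -90.00°

At s = jω = j740:
quadratic: (j740)² + 184·j740 + 40000 = -507600 + j136160 → |·| ≈ 5.2554e+05, ∠ ≈ 164.98°
|T| = 2000000 / 5.2554e+05 ≈ 3.8056
Gain = 20 log₁₀(3.8056) ≈ 11.61 dB
∠T = 0.00° − 164.98° = -164.98°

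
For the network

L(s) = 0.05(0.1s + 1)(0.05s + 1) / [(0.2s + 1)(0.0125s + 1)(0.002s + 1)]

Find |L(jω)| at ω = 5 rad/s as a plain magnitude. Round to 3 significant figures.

0.0407

At ω = 5 rad/s:
zero (1 + j5·0.1) = 1 + j0.5 → |·| ≈ 1.118, ∠ ≈ 26.57°
zero (1 + j5·0.05) = 1 + j0.25 → |·| ≈ 1.0308, ∠ ≈ 14.04°
pole (1 + j5·0.2) = 1 + j1 → |·| ≈ 1.4142, ∠ ≈ 45.00°
pole (1 + j5·0.0125) = 1 + j0.0625 → |·| ≈ 1.002, ∠ ≈ 3.58°
pole (1 + j5·0.002) = 1 + j0.01 → |·| ≈ 1, ∠ ≈ 0.57°
|L| = 0.05 · 1.118 · 1.0308 / (1.4142 · 1.002 · 1) ≈ 0.040664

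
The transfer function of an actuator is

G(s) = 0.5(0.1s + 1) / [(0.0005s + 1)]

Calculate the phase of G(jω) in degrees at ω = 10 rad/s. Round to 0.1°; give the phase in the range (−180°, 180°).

At ω = 10 rad/s:
zero (1 + j10·0.1) = 1 + j1 → |·| ≈ 1.4142, ∠ ≈ 45.00°
pole (1 + j10·0.0005) = 1 + j0.005 → |·| ≈ 1, ∠ ≈ 0.29°
∠G = (45.00°) − (0.29°) = 44.71°

44.7°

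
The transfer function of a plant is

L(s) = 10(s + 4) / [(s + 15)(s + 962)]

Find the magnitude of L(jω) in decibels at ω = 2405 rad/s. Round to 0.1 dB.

-48.3 dB

At s = jω = j2405:
zero (s+4): 4 + j2405 → |·| = √(4²+2405²) = √5784041 ≈ 2405, ∠ = arctan(2405/4) ≈ 89.90°
pole (s+15): 15 + j2405 → |·| = √(15²+2405²) = √5784250 ≈ 2405, ∠ = arctan(2405/15) ≈ 89.64°
pole (s+962): 962 + j2405 → |·| = √(962²+2405²) = √6709469 ≈ 2590.3, ∠ = arctan(2405/962) ≈ 68.20°
|L| = 10 · 2405 / 6.2297e+06 ≈ 0.0038605
Gain = 20 log₁₀(0.0038605) ≈ -48.27 dB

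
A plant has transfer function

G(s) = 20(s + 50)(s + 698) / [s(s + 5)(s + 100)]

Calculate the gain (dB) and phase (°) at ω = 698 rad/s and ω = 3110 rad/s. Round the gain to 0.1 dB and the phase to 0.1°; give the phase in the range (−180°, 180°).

ω = 698: -27.9 dB, -130.5°; ω = 3110: -43.6 dB, -101.6°

At s = jω = j698:
zero (s+50): 50 + j698 → |·| = √(50²+698²) = √489704 ≈ 699.79, ∠ = arctan(698/50) ≈ 85.90°
zero (s+698): 698 + j698 → |·| = √(698²+698²) = √974408 ≈ 987.12, ∠ = arctan(698/698) ≈ 45.00°
pole (s+5): 5 + j698 → |·| = √(5²+698²) = √487229 ≈ 698.02, ∠ = arctan(698/5) ≈ 89.59°
pole (s+100): 100 + j698 → |·| = √(100²+698²) = √497204 ≈ 705.13, ∠ = arctan(698/100) ≈ 81.85°
pole at origin: |s| = 698, ∠ = 90.00° (in denominator)
|G| = 20 · 6.9078e+05 / 3.4355e+08 ≈ 0.040214
Gain = 20 log₁₀(0.040214) ≈ -27.91 dB
∠G = 130.90° − 261.44° = -130.54°

At s = jω = j3110:
zero (s+50): 50 + j3110 → |·| = √(50²+3110²) = √9674600 ≈ 3110.4, ∠ = arctan(3110/50) ≈ 89.08°
zero (s+698): 698 + j3110 → |·| = √(698²+3110²) = √10159304 ≈ 3187.4, ∠ = arctan(3110/698) ≈ 77.35°
pole (s+5): 5 + j3110 → |·| = √(5²+3110²) = √9672125 ≈ 3110, ∠ = arctan(3110/5) ≈ 89.91°
pole (s+100): 100 + j3110 → |·| = √(100²+3110²) = √9682100 ≈ 3111.6, ∠ = arctan(3110/100) ≈ 88.16°
pole at origin: |s| = 3110, ∠ = 90.00° (in denominator)
|G| = 20 · 9.9141e+06 / 3.0096e+10 ≈ 0.0065883
Gain = 20 log₁₀(0.0065883) ≈ -43.62 dB
∠G = 166.43° − 268.07° = -101.64°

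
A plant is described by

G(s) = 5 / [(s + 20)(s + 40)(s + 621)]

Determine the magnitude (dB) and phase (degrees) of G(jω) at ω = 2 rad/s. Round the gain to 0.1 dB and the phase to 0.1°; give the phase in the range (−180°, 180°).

-100.0 dB, -8.8°

At s = jω = j2:
pole (s+20): 20 + j2 → |·| = √(20²+2²) = √404 ≈ 20.1, ∠ = arctan(2/20) ≈ 5.71°
pole (s+40): 40 + j2 → |·| = √(40²+2²) = √1604 ≈ 40.05, ∠ = arctan(2/40) ≈ 2.86°
pole (s+621): 621 + j2 → |·| = √(621²+2²) = √385645 ≈ 621, ∠ = arctan(2/621) ≈ 0.18°
|G| = 5 / 4.9991e+05 ≈ 1.0002e-05
Gain = 20 log₁₀(1.0002e-05) ≈ -100.00 dB
∠G = 0.00° − 8.75° = -8.75°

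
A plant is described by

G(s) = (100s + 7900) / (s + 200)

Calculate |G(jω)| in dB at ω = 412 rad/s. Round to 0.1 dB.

Substitute s = j412:
Numerator: 100(j412) + 7900 = 7900 + j41200
Denominator: (j412) + 200 = 200 + j412
|N| = √(7900² + 41200²) ≈ 41951, ∠N ≈ 79.15°
|D| = √(200² + 412²) ≈ 457.98, ∠D ≈ 64.11°
|G| = 41951 / 457.98 ≈ 91.6
Gain = 20 log₁₀(91.6) ≈ 39.24 dB

39.2 dB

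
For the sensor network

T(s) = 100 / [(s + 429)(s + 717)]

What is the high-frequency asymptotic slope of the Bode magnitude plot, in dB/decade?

Each pole contributes −20 dB/decade at high frequency; each zero contributes +20 dB/decade.
Net: 0 zero(s) − 2 pole(s) → -40 dB/decade.

-40 dB/decade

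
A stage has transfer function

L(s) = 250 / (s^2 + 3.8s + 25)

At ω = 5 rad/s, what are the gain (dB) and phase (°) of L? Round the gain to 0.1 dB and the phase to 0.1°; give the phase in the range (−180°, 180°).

At s = jω = j5:
quadratic: (j5)² + 3.8·j5 + 25 = 0 + j19 → |·| ≈ 19, ∠ ≈ 90.00°
|L| = 250 / 19 ≈ 13.158
Gain = 20 log₁₀(13.158) ≈ 22.38 dB
∠L = 0.00° − 90.00° = -90.00°

22.4 dB, -90.0°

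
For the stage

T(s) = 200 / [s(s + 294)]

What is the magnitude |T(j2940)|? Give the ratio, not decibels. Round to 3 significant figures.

2.30e-05

At s = jω = j2940:
pole (s+294): 294 + j2940 → |·| = √(294²+2940²) = √8730036 ≈ 2954.7, ∠ = arctan(2940/294) ≈ 84.29°
pole at origin: |s| = 2940, ∠ = 90.00° (in denominator)
|T| = 200 / 8.6868e+06 ≈ 2.3023e-05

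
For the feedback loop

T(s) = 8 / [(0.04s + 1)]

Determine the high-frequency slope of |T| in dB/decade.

-20 dB/decade

Each pole contributes −20 dB/decade at high frequency; each zero contributes +20 dB/decade.
Net: 0 zero(s) − 1 pole(s) → -20 dB/decade.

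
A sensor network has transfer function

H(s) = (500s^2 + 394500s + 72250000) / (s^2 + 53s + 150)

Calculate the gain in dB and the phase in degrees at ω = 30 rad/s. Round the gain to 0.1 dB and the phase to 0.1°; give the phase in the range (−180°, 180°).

Substitute s = j30:
Numerator: 500(j30)^2 + 394500(j30) + 72250000 = 71800000 + j11835000
Denominator: (j30)^2 + 53(j30) + 150 = -750 + j1590
|N| = √(71800000² + 11835000²) ≈ 7.2769e+07, ∠N ≈ 9.36°
|D| = √(750² + 1590²) ≈ 1758, ∠D ≈ 115.25°
|H| = 7.2769e+07 / 1758 ≈ 41393
Gain = 20 log₁₀(41393) ≈ 92.34 dB
∠H = 9.36° − 115.25° = -105.89°

92.3 dB, -105.9°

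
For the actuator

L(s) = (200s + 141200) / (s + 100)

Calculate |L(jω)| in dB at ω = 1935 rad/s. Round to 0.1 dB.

46.6 dB

Substitute s = j1935:
Numerator: 200(j1935) + 141200 = 141200 + j387000
Denominator: (j1935) + 100 = 100 + j1935
|N| = √(141200² + 387000²) ≈ 4.1195e+05, ∠N ≈ 69.96°
|D| = √(100² + 1935²) ≈ 1937.6, ∠D ≈ 87.04°
|L| = 4.1195e+05 / 1937.6 ≈ 212.61
Gain = 20 log₁₀(212.61) ≈ 46.55 dB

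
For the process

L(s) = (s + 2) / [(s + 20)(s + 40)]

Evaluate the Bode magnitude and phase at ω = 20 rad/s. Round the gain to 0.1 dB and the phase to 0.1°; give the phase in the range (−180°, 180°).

-36.0 dB, 12.7°

At s = jω = j20:
zero (s+2): 2 + j20 → |·| = √(2²+20²) = √404 ≈ 20.1, ∠ = arctan(20/2) ≈ 84.29°
pole (s+20): 20 + j20 → |·| = √(20²+20²) = √800 ≈ 28.284, ∠ = arctan(20/20) ≈ 45.00°
pole (s+40): 40 + j20 → |·| = √(40²+20²) = √2000 ≈ 44.721, ∠ = arctan(20/40) ≈ 26.57°
|L| = 1 · 20.1 / 1264.9 ≈ 0.015891
Gain = 20 log₁₀(0.015891) ≈ -35.98 dB
∠L = 84.29° − 71.57° = 12.72°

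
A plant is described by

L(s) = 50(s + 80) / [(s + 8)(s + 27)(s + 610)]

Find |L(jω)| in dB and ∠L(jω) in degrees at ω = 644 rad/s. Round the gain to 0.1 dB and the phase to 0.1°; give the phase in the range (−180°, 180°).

At s = jω = j644:
zero (s+80): 80 + j644 → |·| = √(80²+644²) = √421136 ≈ 648.95, ∠ = arctan(644/80) ≈ 82.92°
pole (s+8): 8 + j644 → |·| = √(8²+644²) = √414800 ≈ 644.05, ∠ = arctan(644/8) ≈ 89.29°
pole (s+27): 27 + j644 → |·| = √(27²+644²) = √415465 ≈ 644.57, ∠ = arctan(644/27) ≈ 87.60°
pole (s+610): 610 + j644 → |·| = √(610²+644²) = √786836 ≈ 887.04, ∠ = arctan(644/610) ≈ 46.55°
|L| = 50 · 648.95 / 3.6824e+08 ≈ 8.8115e-05
Gain = 20 log₁₀(8.8115e-05) ≈ -81.10 dB
∠L = 82.92° − 223.44° = -140.52°

-81.1 dB, -140.5°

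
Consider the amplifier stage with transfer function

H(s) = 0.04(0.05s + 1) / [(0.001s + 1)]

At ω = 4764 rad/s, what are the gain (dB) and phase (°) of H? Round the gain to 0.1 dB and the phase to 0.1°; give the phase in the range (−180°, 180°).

At ω = 4764 rad/s:
zero (1 + j4764·0.05) = 1 + j238.2 → |·| ≈ 238.2, ∠ ≈ 89.76°
pole (1 + j4764·0.001) = 1 + j4.764 → |·| ≈ 4.8678, ∠ ≈ 78.15°
|H| = 0.04 · 238.2 / (4.8678) ≈ 1.9574
Gain = 20 log₁₀(1.9574) ≈ 5.83 dB
∠H = (89.76°) − (78.15°) = 11.61°

5.8 dB, 11.6°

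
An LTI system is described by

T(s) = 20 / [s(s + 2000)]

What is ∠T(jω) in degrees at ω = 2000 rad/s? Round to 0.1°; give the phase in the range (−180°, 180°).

-135.0°

At s = jω = j2000:
pole (s+2000): 2000 + j2000 → |·| = √(2000²+2000²) = √8000000 ≈ 2828.4, ∠ = arctan(2000/2000) ≈ 45.00°
pole at origin: |s| = 2000, ∠ = 90.00° (in denominator)
∠T = 0.00° − 135.00° = -135.00°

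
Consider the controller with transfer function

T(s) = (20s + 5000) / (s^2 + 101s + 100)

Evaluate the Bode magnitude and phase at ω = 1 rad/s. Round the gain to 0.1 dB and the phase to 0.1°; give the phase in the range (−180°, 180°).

31.0 dB, -45.3°

Substitute s = j1:
Numerator: 20(j1) + 5000 = 5000 + j20
Denominator: (j1)^2 + 101(j1) + 100 = 99 + j101
|N| = √(5000² + 20²) ≈ 5000, ∠N ≈ 0.23°
|D| = √(99² + 101²) ≈ 141.43, ∠D ≈ 45.57°
|T| = 5000 / 141.43 ≈ 35.353
Gain = 20 log₁₀(35.353) ≈ 30.97 dB
∠T = 0.23° − 45.57° = -45.34°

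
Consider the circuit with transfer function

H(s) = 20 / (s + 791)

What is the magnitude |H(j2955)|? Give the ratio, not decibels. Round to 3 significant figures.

Substitute s = j2955:
Numerator: 20 = 20 + j0
Denominator: (j2955) + 791 = 791 + j2955
|N| = √(20² + 0²) ≈ 20, ∠N ≈ 0.00°
|D| = √(791² + 2955²) ≈ 3059, ∠D ≈ 75.01°
|H| = 20 / 3059 ≈ 0.0065381

0.00654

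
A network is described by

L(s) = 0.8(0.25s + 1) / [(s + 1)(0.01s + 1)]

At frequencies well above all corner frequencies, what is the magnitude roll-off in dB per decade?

-20 dB/decade

Each pole contributes −20 dB/decade at high frequency; each zero contributes +20 dB/decade.
Net: 1 zero(s) − 2 pole(s) → -20 dB/decade.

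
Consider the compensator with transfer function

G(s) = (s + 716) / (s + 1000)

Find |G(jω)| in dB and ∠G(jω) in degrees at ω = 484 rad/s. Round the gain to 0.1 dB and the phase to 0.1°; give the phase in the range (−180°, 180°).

At s = jω = j484:
zero (s+716): 716 + j484 → |·| = √(716²+484²) = √746912 ≈ 864.24, ∠ = arctan(484/716) ≈ 34.06°
pole (s+1000): 1000 + j484 → |·| = √(1000²+484²) = √1234256 ≈ 1111, ∠ = arctan(484/1000) ≈ 25.83°
|G| = 1 · 864.24 / 1111 ≈ 0.77789
Gain = 20 log₁₀(0.77789) ≈ -2.18 dB
∠G = 34.06° − 25.83° = 8.23°

-2.2 dB, 8.2°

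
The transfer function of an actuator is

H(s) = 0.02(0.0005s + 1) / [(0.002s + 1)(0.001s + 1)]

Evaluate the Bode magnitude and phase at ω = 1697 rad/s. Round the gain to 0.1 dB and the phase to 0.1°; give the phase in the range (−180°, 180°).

-48.5 dB, -92.8°

At ω = 1697 rad/s:
zero (1 + j1697·0.0005) = 1 + j0.8485 → |·| ≈ 1.3115, ∠ ≈ 40.31°
pole (1 + j1697·0.002) = 1 + j3.394 → |·| ≈ 3.5383, ∠ ≈ 73.58°
pole (1 + j1697·0.001) = 1 + j1.697 → |·| ≈ 1.9697, ∠ ≈ 59.49°
|H| = 0.02 · 1.3115 / (3.5383 · 1.9697) ≈ 0.0037636
Gain = 20 log₁₀(0.0037636) ≈ -48.49 dB
∠H = (40.31°) − (73.58° + 59.49°) = -92.76°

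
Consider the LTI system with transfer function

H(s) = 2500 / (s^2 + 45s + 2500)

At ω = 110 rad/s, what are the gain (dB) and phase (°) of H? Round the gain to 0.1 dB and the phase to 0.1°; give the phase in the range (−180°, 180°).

-12.7 dB, -152.7°

At s = jω = j110:
quadratic: (j110)² + 45·j110 + 2500 = -9600 + j4950 → |·| ≈ 10801, ∠ ≈ 152.72°
|H| = 2500 / 10801 ≈ 0.23146
Gain = 20 log₁₀(0.23146) ≈ -12.71 dB
∠H = 0.00° − 152.72° = -152.72°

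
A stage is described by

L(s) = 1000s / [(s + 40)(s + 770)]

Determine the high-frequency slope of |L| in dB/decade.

Each pole contributes −20 dB/decade at high frequency; each zero contributes +20 dB/decade.
Net: 1 zero(s) − 2 pole(s) → -20 dB/decade.

-20 dB/decade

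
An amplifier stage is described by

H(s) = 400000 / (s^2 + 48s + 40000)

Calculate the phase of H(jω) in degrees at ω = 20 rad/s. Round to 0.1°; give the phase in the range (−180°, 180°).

At s = jω = j20:
quadratic: (j20)² + 48·j20 + 40000 = 39600 + j960 → |·| ≈ 39612, ∠ ≈ 1.39°
∠H = 0.00° − 1.39° = -1.39°

-1.4°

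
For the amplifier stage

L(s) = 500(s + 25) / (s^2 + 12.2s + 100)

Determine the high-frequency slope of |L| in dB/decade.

-20 dB/decade

Each pole contributes −20 dB/decade at high frequency; each zero contributes +20 dB/decade.
Net: 1 zero(s) − 2 pole(s) → -20 dB/decade.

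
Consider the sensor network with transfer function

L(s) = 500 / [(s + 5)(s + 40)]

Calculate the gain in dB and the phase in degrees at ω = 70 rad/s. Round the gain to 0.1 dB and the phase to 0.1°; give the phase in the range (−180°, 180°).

At s = jω = j70:
pole (s+5): 5 + j70 → |·| = √(5²+70²) = √4925 ≈ 70.178, ∠ = arctan(70/5) ≈ 85.91°
pole (s+40): 40 + j70 → |·| = √(40²+70²) = √6500 ≈ 80.623, ∠ = arctan(70/40) ≈ 60.26°
|L| = 500 / 5658 ≈ 0.08837
Gain = 20 log₁₀(0.08837) ≈ -21.07 dB
∠L = 0.00° − 146.17° = -146.17°

-21.1 dB, -146.2°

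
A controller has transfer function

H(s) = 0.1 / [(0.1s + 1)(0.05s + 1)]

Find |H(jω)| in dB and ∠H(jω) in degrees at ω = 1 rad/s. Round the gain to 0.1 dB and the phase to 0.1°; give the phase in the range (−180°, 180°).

At ω = 1 rad/s:
pole (1 + j1·0.1) = 1 + j0.1 → |·| ≈ 1.005, ∠ ≈ 5.71°
pole (1 + j1·0.05) = 1 + j0.05 → |·| ≈ 1.0012, ∠ ≈ 2.86°
|H| = 0.1 · 1 / (1.005 · 1.0012) ≈ 0.099383
Gain = 20 log₁₀(0.099383) ≈ -20.05 dB
∠H = (0°) − (5.71° + 2.86°) = -8.57°

-20.1 dB, -8.6°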